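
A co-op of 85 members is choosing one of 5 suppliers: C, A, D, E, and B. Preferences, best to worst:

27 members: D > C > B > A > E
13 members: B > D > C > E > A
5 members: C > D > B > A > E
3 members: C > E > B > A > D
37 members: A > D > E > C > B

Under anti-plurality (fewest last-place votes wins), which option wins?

Last-place votes: C 0, A 13, D 3, E 32, B 37.
C is ranked last by the fewest voters, so C wins.

C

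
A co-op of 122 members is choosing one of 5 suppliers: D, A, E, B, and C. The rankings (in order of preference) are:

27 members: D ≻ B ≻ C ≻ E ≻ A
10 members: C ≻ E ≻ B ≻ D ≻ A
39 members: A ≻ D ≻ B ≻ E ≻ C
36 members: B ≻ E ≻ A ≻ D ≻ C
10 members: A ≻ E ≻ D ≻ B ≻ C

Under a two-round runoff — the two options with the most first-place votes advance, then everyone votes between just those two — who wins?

B

Round 1 first-place votes: D 27, A 49, E 0, B 36, C 10.
A and B advance.
Runoff: A is preferred to B by 49 voters; B by 73.
B wins the runoff.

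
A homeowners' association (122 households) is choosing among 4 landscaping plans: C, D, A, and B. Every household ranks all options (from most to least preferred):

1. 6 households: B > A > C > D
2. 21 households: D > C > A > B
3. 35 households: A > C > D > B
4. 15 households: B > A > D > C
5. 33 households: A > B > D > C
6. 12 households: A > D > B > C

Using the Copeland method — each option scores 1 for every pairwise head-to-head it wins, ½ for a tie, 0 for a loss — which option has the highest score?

C: loses to D, A, and B → score 0.
D: beats C and B; loses to A → score 2.
A: beats C, D, and B → score 3.
B: beats C; loses to D and A → score 1.
A has the best pairwise record.

A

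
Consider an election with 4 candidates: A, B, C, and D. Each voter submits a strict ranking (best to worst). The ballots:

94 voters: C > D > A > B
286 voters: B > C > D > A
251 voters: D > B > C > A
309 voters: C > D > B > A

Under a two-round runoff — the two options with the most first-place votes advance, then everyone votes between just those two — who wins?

B

Round 1 first-place votes: A 0, B 286, C 403, D 251.
C and B advance.
Runoff: C is preferred to B by 403 voters; B by 537.
B wins the runoff.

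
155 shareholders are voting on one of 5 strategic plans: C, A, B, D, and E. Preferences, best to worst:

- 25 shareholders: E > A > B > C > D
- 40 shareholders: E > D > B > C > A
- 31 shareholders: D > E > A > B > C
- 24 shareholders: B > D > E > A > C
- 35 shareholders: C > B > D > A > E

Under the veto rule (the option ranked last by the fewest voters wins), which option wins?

Last-place votes: C 55, A 40, B 0, D 25, E 35.
B is ranked last by the fewest voters, so B wins.

B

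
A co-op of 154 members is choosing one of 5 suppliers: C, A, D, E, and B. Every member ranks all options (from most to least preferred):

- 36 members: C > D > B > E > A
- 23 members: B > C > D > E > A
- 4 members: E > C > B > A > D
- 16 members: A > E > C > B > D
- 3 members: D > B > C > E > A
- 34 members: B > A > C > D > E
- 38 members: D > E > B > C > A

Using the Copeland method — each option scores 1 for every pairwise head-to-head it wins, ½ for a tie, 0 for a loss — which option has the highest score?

C: beats A, D, and E; loses to B → score 3.
A: loses to C, D, E, and B → score 0.
D: beats A and E; ties B; loses to C → score 2.5.
E: beats A; loses to C, D, and B → score 1.
B: beats C, A, and E; ties D → score 3.5.
B has the best pairwise record.

B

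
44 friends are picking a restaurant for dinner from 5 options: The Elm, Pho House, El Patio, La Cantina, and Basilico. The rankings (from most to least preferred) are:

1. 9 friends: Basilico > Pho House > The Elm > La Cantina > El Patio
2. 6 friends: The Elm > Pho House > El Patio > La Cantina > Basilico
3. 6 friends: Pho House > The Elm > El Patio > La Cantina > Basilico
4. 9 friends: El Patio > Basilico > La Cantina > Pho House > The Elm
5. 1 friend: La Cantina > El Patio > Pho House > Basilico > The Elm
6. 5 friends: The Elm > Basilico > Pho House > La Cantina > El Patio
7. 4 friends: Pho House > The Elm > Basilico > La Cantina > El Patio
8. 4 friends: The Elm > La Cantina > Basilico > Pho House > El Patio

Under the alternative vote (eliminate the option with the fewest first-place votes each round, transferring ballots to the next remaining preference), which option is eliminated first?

Round 1: The Elm 15, Pho House 10, El Patio 9, La Cantina 1, Basilico 9. Eliminate La Cantina.

La Cantina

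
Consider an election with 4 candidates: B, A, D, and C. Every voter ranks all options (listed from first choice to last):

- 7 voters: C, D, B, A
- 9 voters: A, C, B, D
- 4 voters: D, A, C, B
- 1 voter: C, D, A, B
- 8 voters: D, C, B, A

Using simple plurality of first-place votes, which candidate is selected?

D

First-place votes: B 0, A 9, D 12, C 8.
D has the most first-place votes.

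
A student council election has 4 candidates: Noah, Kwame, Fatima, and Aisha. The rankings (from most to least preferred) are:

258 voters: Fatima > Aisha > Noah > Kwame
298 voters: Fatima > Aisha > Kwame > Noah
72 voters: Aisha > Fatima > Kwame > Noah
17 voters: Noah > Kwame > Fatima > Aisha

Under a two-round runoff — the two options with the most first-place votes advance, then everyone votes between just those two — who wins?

Fatima

Round 1 first-place votes: Noah 17, Kwame 0, Fatima 556, Aisha 72.
Fatima and Aisha advance.
Runoff: Fatima is preferred to Aisha by 573 voters; Aisha by 72.
Fatima wins the runoff.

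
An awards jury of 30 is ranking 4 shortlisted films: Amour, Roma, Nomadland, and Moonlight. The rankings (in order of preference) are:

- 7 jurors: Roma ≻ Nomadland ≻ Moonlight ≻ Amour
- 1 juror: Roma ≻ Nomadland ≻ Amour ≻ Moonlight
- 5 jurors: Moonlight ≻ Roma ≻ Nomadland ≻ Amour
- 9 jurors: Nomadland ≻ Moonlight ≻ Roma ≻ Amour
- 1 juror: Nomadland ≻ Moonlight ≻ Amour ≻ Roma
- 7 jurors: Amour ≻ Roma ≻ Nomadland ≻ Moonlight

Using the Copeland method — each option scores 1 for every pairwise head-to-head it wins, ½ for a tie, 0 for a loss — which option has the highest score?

Amour: loses to Roma, Nomadland, and Moonlight → score 0.
Roma: beats Amour and Nomadland; ties Moonlight → score 2.5.
Nomadland: beats Amour and Moonlight; loses to Roma → score 2.
Moonlight: beats Amour; ties Roma; loses to Nomadland → score 1.5.
Roma has the best pairwise record.

Roma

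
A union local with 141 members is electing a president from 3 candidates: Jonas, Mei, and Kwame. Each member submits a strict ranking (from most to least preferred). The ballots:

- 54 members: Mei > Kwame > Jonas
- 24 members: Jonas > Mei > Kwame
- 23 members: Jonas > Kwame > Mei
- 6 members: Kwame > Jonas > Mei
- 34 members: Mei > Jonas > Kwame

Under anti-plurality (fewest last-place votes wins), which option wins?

Last-place votes: Jonas 54, Mei 29, Kwame 58.
Mei is ranked last by the fewest voters, so Mei wins.

Mei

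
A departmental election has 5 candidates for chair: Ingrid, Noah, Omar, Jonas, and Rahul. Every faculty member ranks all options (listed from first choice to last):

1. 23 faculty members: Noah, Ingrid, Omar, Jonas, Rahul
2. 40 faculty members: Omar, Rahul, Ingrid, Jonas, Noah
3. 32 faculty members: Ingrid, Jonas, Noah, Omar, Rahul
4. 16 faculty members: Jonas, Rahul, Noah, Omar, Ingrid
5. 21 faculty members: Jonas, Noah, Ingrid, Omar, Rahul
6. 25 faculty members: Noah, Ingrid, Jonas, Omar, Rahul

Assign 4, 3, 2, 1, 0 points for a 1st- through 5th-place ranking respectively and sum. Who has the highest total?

Ingrid: 23·3 + 40·2 + 32·4 + 16·0 + 21·2 + 25·3 = 394
Noah: 23·4 + 40·0 + 32·2 + 16·2 + 21·3 + 25·4 = 351
Omar: 23·2 + 40·4 + 32·1 + 16·1 + 21·1 + 25·1 = 300
Jonas: 23·1 + 40·1 + 32·3 + 16·4 + 21·4 + 25·2 = 357
Rahul: 23·0 + 40·3 + 32·0 + 16·3 + 21·0 + 25·0 = 168
Ingrid has the highest Borda score (394).

Ingrid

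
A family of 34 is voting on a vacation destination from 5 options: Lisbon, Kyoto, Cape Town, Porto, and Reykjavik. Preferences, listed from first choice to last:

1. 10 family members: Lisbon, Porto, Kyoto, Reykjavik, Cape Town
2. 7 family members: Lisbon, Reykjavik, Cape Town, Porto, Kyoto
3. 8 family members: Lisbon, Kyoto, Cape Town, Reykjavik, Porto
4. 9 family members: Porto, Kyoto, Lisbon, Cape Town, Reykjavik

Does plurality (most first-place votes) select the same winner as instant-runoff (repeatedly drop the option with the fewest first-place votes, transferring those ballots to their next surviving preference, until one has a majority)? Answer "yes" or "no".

Plurality — first-place votes: Lisbon 25, Kyoto 0, Cape Town 0, Porto 9, Reykjavik 0. Winner: Lisbon.
Instant-runoff — R1 Lisbon 25, Kyoto 0, Cape Town 0, Porto 9, Reykjavik 0 (Lisbon winner). Winner: Lisbon.
The two methods agree.

yes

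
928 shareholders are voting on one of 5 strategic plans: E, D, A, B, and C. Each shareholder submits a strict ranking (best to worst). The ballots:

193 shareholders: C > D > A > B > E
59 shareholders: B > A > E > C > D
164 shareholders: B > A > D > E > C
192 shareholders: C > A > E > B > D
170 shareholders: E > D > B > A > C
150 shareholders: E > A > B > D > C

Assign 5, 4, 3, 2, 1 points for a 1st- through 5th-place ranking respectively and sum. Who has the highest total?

A

E: 193·1 + 59·3 + 164·2 + 192·3 + 170·5 + 150·5 = 2874
D: 193·4 + 59·1 + 164·3 + 192·1 + 170·4 + 150·2 = 2495
A: 193·3 + 59·4 + 164·4 + 192·4 + 170·2 + 150·4 = 3179
B: 193·2 + 59·5 + 164·5 + 192·2 + 170·3 + 150·3 = 2845
C: 193·5 + 59·2 + 164·1 + 192·5 + 170·1 + 150·1 = 2527
A has the highest Borda score (3179).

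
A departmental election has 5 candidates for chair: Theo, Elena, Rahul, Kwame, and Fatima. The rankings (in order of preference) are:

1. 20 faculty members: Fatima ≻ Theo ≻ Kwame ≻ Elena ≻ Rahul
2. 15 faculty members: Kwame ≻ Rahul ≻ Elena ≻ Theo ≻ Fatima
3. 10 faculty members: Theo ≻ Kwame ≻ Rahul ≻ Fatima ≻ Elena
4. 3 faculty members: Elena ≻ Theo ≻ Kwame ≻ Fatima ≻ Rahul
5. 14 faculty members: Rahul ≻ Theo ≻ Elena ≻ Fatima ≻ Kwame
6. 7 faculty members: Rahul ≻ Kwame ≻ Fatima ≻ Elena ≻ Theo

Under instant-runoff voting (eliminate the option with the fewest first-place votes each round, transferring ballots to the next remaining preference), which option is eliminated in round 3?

Fatima

Round 1: Theo 10, Elena 3, Rahul 21, Kwame 15, Fatima 20. Eliminate Elena.
Round 2: Theo 13, Rahul 21, Kwame 15, Fatima 20. Eliminate Theo.
Round 3: Rahul 21, Kwame 28, Fatima 20. Eliminate Fatima.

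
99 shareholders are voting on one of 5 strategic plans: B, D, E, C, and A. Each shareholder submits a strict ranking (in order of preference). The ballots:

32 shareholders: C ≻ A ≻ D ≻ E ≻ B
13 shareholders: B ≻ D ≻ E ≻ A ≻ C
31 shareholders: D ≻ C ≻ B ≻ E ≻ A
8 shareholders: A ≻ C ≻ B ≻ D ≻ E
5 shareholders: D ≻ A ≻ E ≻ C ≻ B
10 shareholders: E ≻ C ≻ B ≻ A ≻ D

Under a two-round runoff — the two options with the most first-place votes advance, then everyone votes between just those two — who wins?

Round 1 first-place votes: B 13, D 36, E 10, C 32, A 8.
D and C advance.
Runoff: D is preferred to C by 49 voters; C by 50.
C wins the runoff.

C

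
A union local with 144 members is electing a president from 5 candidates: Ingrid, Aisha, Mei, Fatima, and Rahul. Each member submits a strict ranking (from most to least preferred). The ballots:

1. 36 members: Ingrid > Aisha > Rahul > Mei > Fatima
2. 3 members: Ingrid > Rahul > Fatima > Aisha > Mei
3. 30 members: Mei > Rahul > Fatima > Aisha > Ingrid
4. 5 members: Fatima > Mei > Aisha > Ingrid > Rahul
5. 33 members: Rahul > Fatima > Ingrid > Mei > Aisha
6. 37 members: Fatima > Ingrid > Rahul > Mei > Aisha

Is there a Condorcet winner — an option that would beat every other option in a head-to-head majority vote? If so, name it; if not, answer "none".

none

Checking pairwise contests:
Fatima beats Ingrid 105–39.
Ingrid beats Aisha 109–35.
Ingrid beats Mei 109–35.
Rahul beats Fatima 102–42.
Ingrid beats Rahul 81–63.
Every option loses at least one head-to-head, so there is no Condorcet winner.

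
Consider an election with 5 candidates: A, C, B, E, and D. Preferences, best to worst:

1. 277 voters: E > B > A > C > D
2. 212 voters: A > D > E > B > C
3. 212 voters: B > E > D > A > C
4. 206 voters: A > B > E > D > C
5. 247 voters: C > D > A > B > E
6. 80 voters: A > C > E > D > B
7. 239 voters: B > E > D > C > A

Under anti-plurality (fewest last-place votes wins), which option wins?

Last-place votes: A 239, C 630, B 80, E 247, D 277.
B is ranked last by the fewest voters, so B wins.

B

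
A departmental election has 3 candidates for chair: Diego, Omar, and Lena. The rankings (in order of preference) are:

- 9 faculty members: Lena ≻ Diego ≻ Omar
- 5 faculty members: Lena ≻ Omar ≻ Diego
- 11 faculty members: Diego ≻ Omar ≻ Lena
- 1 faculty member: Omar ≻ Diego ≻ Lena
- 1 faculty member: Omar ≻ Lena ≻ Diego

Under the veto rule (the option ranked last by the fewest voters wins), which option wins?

Last-place votes: Diego 6, Omar 9, Lena 12.
Diego is ranked last by the fewest voters, so Diego wins.

Diego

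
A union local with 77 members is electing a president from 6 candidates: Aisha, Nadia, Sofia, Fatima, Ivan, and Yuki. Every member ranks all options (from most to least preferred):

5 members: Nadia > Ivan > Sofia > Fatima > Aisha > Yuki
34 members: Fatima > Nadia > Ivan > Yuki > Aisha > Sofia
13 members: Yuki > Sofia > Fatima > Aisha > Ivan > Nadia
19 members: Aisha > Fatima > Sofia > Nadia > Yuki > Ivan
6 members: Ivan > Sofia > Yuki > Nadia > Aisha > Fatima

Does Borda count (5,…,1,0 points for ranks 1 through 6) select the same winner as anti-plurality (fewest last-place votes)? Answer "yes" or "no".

Borda — scores: Aisha 166, Nadia 211, Sofia 148, Fatima 295, Ivan 165, Yuki 170. Winner: Fatima.
Anti-plurality — last-place votes: Aisha 0, Nadia 13, Sofia 34, Fatima 6, Ivan 19, Yuki 5. Winner: Aisha.
The two methods disagree.

no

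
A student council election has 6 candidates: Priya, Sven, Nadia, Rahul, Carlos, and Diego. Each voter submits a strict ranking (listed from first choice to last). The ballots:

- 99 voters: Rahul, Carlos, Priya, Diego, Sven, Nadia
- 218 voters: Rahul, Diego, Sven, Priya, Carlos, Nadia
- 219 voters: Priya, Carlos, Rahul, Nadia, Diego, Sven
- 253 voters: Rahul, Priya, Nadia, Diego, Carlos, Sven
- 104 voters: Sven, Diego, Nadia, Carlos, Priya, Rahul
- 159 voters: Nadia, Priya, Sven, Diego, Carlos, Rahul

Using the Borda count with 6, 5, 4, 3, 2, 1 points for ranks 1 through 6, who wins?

Priya: 99·4 + 218·3 + 219·6 + 253·5 + 104·2 + 159·5 = 4632
Sven: 99·2 + 218·4 + 219·1 + 253·1 + 104·6 + 159·4 = 2802
Nadia: 99·1 + 218·1 + 219·3 + 253·4 + 104·4 + 159·6 = 3356
Rahul: 99·6 + 218·6 + 219·4 + 253·6 + 104·1 + 159·1 = 4559
Carlos: 99·5 + 218·2 + 219·5 + 253·2 + 104·3 + 159·2 = 3162
Diego: 99·3 + 218·5 + 219·2 + 253·3 + 104·5 + 159·3 = 3581
Priya has the highest Borda score (4632).

Priya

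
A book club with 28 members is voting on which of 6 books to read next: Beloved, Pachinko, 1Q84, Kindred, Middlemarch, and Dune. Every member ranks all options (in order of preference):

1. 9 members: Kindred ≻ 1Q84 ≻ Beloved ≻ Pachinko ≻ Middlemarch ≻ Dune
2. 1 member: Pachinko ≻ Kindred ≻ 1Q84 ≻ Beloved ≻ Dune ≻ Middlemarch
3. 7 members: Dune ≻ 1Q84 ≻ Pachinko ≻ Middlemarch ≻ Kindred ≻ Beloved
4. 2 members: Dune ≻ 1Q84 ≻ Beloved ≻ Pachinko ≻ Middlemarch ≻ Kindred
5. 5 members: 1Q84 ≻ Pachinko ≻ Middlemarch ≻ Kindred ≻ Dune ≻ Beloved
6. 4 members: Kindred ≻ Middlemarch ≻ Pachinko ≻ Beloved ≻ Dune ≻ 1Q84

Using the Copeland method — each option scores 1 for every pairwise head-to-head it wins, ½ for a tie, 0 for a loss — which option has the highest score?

Beloved: ties Dune; loses to Pachinko, 1Q84, Kindred, and Middlemarch → score 0.5.
Pachinko: beats Beloved, Kindred, Middlemarch, and Dune; loses to 1Q84 → score 4.
1Q84: beats Beloved, Pachinko, Middlemarch, and Dune; ties Kindred → score 4.5.
Kindred: beats Beloved and Dune; ties 1Q84 and Middlemarch; loses to Pachinko → score 3.
Middlemarch: beats Beloved and Dune; ties Kindred; loses to Pachinko and 1Q84 → score 2.5.
Dune: ties Beloved; loses to Pachinko, 1Q84, Kindred, and Middlemarch → score 0.5.
1Q84 has the best pairwise record.

1Q84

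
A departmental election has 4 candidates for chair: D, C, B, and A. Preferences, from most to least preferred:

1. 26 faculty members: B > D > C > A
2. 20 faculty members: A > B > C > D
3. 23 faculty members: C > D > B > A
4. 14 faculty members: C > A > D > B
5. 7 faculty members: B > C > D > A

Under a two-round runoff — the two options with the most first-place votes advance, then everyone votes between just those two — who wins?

B

Round 1 first-place votes: D 0, C 37, B 33, A 20.
C and B advance.
Runoff: C is preferred to B by 37 voters; B by 53.
B wins the runoff.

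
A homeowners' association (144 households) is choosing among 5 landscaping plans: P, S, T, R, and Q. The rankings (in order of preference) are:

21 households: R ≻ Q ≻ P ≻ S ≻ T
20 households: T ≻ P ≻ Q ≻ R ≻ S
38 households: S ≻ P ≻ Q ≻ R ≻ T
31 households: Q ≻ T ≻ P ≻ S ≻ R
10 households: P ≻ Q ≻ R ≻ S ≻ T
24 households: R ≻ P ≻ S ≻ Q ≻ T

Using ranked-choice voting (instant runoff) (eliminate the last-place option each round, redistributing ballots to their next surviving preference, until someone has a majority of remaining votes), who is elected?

Round 1: P 10, S 38, T 20, R 45, Q 31. Eliminate P.
Round 2: S 38, T 20, R 45, Q 41. Eliminate T.
Round 3: S 38, R 45, Q 61. Eliminate S.
Round 4: R 45, Q 99. Q has a majority.

Q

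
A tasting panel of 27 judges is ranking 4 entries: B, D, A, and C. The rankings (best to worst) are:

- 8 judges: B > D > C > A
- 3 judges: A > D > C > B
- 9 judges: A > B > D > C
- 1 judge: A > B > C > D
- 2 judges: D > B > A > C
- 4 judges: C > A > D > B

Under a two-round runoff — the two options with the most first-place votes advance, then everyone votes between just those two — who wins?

A

Round 1 first-place votes: B 8, D 2, A 13, C 4.
A and B advance.
Runoff: A is preferred to B by 17 voters; B by 10.
A wins the runoff.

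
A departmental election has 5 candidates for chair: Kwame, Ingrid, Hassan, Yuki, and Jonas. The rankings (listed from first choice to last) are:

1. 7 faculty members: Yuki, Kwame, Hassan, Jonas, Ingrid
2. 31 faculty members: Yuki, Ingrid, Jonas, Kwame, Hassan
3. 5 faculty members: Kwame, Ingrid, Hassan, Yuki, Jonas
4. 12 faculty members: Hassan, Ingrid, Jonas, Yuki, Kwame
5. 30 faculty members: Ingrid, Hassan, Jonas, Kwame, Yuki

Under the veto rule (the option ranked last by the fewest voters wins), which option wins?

Last-place votes: Kwame 12, Ingrid 7, Hassan 31, Yuki 30, Jonas 5.
Jonas is ranked last by the fewest voters, so Jonas wins.

Jonas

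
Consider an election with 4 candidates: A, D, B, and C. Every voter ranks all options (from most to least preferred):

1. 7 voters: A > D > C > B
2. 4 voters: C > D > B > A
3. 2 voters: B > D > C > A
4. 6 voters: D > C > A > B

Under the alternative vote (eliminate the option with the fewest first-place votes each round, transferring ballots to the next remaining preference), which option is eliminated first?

B

Round 1: A 7, D 6, B 2, C 4. Eliminate B.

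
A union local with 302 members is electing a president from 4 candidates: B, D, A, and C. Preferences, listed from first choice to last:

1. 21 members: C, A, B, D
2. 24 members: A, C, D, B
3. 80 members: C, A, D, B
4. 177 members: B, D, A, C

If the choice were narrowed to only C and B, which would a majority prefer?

B

Voters preferring C to B: 125; preferring B to C: 177.
B wins the head-to-head.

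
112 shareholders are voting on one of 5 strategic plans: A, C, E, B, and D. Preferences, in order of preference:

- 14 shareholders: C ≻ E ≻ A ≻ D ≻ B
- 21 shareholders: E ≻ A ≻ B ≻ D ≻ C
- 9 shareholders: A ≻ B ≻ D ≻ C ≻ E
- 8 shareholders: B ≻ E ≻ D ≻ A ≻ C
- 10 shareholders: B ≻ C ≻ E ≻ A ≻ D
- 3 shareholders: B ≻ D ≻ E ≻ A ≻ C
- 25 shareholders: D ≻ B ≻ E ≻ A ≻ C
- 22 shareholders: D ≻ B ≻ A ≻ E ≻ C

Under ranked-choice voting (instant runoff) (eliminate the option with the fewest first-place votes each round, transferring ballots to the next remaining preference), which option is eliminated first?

A

Round 1: A 9, C 14, E 21, B 21, D 47. Eliminate A.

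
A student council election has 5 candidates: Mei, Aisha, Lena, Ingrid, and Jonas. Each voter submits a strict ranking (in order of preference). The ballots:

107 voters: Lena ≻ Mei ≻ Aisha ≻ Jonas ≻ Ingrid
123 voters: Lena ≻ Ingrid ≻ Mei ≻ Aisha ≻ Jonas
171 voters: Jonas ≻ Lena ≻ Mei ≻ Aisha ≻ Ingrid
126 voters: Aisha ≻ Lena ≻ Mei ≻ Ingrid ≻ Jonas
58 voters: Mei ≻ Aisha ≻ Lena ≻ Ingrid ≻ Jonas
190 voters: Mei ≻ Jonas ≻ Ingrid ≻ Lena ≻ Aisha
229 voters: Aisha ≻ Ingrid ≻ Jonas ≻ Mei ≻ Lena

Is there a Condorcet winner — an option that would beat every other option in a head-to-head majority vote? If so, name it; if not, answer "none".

none

Checking pairwise contests:
Lena beats Mei 527–477.
Mei beats Aisha 649–355.
Jonas beats Lena 590–414.
Mei beats Ingrid 652–352.
Mei beats Jonas 604–400.
Every option loses at least one head-to-head, so there is no Condorcet winner.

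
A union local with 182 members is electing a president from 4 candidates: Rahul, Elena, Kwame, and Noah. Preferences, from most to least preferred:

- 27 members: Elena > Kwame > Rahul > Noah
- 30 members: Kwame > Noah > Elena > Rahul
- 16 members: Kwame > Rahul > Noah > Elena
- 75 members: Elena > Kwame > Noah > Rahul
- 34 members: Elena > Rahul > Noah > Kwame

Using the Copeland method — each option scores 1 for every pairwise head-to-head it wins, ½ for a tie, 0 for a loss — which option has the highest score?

Elena

Rahul: loses to Elena, Kwame, and Noah → score 0.
Elena: beats Rahul, Kwame, and Noah → score 3.
Kwame: beats Rahul and Noah; loses to Elena → score 2.
Noah: beats Rahul; loses to Elena and Kwame → score 1.
Elena has the best pairwise record.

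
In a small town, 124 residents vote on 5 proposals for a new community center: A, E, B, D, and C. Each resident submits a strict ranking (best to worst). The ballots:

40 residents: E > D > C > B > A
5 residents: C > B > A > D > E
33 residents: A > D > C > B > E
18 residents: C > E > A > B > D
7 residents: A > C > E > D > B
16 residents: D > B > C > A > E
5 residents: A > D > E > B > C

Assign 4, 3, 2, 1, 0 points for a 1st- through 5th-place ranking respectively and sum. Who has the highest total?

D

A: 40·0 + 5·2 + 33·4 + 18·2 + 7·4 + 16·1 + 5·4 = 242
E: 40·4 + 5·0 + 33·0 + 18·3 + 7·2 + 16·0 + 5·2 = 238
B: 40·1 + 5·3 + 33·1 + 18·1 + 7·0 + 16·3 + 5·1 = 159
D: 40·3 + 5·1 + 33·3 + 18·0 + 7·1 + 16·4 + 5·3 = 310
C: 40·2 + 5·4 + 33·2 + 18·4 + 7·3 + 16·2 + 5·0 = 291
D has the highest Borda score (310).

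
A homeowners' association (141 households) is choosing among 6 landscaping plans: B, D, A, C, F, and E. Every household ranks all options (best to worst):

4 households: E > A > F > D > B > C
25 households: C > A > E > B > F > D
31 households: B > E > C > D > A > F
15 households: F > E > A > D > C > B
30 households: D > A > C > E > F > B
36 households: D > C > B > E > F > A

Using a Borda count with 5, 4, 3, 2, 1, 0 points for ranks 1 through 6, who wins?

C

B: 4·1 + 25·2 + 31·5 + 15·0 + 30·0 + 36·3 = 317
D: 4·2 + 25·0 + 31·2 + 15·2 + 30·5 + 36·5 = 430
A: 4·4 + 25·4 + 31·1 + 15·3 + 30·4 + 36·0 = 312
C: 4·0 + 25·5 + 31·3 + 15·1 + 30·3 + 36·4 = 467
F: 4·3 + 25·1 + 31·0 + 15·5 + 30·1 + 36·1 = 178
E: 4·5 + 25·3 + 31·4 + 15·4 + 30·2 + 36·2 = 411
C has the highest Borda score (467).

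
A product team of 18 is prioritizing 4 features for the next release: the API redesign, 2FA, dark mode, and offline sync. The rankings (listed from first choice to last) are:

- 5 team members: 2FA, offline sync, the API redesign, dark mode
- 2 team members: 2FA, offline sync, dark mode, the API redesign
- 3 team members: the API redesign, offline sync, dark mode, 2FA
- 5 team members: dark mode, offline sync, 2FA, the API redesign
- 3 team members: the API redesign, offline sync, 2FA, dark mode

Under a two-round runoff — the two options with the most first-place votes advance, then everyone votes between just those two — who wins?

Round 1 first-place votes: the API redesign 6, 2FA 7, dark mode 5, offline sync 0.
2FA and the API redesign advance.
Runoff: 2FA is preferred to the API redesign by 12 voters; the API redesign by 6.
2FA wins the runoff.

2FA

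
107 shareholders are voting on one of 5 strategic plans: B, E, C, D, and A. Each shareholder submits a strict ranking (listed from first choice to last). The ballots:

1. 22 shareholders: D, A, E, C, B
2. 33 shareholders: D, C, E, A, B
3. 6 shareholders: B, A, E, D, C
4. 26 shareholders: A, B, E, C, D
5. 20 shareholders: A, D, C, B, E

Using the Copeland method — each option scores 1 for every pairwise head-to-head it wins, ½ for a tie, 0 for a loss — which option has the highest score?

D

B: loses to E, C, D, and A → score 0.
E: beats B and C; loses to D and A → score 2.
C: beats B; loses to E, D, and A → score 1.
D: beats B, E, C, and A → score 4.
A: beats B, E, and C; loses to D → score 3.
D has the best pairwise record.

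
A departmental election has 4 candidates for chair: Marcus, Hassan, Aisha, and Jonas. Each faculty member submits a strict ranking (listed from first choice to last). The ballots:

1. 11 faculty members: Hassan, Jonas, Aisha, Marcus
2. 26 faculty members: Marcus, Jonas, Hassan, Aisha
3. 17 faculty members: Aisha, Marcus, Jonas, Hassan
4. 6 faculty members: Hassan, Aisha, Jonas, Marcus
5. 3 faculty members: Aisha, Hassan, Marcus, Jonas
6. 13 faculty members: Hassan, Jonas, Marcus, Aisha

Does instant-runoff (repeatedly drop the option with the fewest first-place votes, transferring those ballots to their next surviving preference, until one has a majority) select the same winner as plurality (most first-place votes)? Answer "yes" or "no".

no

Instant-runoff — R1 Marcus 26, Hassan 30, Aisha 20, Jonas 0 (Jonas out); R2 Marcus 26, Hassan 30, Aisha 20 (Aisha out); R3 Marcus 43, Hassan 33 (Marcus winner). Winner: Marcus.
Plurality — first-place votes: Marcus 26, Hassan 30, Aisha 20, Jonas 0. Winner: Hassan.
The two methods disagree.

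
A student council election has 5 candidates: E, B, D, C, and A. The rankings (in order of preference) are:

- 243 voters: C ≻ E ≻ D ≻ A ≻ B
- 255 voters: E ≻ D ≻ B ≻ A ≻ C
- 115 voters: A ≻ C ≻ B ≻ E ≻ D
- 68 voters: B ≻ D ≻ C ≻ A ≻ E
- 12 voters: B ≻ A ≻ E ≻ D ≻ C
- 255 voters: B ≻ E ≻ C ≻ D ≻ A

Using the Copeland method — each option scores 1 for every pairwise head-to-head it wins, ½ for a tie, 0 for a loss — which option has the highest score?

E

E: beats B, D, C, and A → score 4.
B: beats C and A; loses to E and D → score 2.
D: beats B and A; loses to E and C → score 2.
C: beats D and A; loses to E and B → score 2.
A: loses to E, B, D, and C → score 0.
E has the best pairwise record.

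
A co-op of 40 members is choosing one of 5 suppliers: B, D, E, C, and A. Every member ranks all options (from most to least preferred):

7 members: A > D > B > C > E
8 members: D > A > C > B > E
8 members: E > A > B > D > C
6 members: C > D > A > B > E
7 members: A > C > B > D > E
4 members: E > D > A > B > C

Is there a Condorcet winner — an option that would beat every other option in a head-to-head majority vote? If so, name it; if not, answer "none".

A

A vs B: 40–0 for A.
A vs D: 22–18 for A.
A vs E: 28–12 for A.
A vs C: 34–6 for A.
A beats every other option head-to-head.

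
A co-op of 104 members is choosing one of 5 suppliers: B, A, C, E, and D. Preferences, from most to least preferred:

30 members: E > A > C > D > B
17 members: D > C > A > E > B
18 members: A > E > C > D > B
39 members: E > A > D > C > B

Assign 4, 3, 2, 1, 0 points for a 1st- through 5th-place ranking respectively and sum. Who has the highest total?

B: 30·0 + 17·0 + 18·0 + 39·0 = 0
A: 30·3 + 17·2 + 18·4 + 39·3 = 313
C: 30·2 + 17·3 + 18·2 + 39·1 = 186
E: 30·4 + 17·1 + 18·3 + 39·4 = 347
D: 30·1 + 17·4 + 18·1 + 39·2 = 194
E has the highest Borda score (347).

E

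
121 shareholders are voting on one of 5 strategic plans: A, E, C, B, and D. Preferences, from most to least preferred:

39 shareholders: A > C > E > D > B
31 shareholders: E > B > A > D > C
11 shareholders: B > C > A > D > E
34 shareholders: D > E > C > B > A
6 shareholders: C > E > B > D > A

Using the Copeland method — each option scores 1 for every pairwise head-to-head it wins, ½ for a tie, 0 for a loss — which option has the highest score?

E

A: beats C and D; loses to E and B → score 2.
E: beats A, C, B, and D → score 4.
C: beats B; loses to A, E, and D → score 1.
B: beats A; loses to E, C, and D → score 1.
D: beats C and B; loses to A and E → score 2.
E has the best pairwise record.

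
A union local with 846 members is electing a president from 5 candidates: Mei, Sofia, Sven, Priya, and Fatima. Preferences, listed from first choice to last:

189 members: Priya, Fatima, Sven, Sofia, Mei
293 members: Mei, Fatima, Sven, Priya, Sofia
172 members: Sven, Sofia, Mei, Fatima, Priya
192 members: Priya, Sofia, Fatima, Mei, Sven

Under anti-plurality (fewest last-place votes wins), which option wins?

Last-place votes: Mei 189, Sofia 293, Sven 192, Priya 172, Fatima 0.
Fatima is ranked last by the fewest voters, so Fatima wins.

Fatima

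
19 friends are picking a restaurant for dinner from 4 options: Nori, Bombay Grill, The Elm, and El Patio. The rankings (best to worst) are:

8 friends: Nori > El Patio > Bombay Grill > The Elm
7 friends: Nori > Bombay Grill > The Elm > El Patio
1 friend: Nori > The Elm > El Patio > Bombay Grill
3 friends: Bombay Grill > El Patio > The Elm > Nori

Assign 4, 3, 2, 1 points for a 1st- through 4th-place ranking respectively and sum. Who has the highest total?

Nori

Nori: 8·4 + 7·4 + 1·4 + 3·1 = 67
Bombay Grill: 8·2 + 7·3 + 1·1 + 3·4 = 50
The Elm: 8·1 + 7·2 + 1·3 + 3·2 = 31
El Patio: 8·3 + 7·1 + 1·2 + 3·3 = 42
Nori has the highest Borda score (67).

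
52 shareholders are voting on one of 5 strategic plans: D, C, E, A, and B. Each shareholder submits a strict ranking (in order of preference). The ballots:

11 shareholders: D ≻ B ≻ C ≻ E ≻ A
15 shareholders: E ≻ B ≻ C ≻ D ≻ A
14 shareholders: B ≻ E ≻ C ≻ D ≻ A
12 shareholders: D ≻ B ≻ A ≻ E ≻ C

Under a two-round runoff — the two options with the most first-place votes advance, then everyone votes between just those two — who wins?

E

Round 1 first-place votes: D 23, C 0, E 15, A 0, B 14.
D and E advance.
Runoff: D is preferred to E by 23 voters; E by 29.
E wins the runoff.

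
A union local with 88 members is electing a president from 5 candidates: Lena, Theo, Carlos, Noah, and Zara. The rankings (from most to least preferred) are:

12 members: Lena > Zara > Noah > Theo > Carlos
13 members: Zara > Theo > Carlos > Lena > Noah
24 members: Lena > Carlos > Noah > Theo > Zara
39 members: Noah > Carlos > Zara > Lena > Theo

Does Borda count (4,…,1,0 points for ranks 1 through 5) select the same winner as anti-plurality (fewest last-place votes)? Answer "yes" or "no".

no

Borda — scores: Lena 196, Theo 75, Carlos 215, Noah 228, Zara 166. Winner: Noah.
Anti-plurality — last-place votes: Lena 0, Theo 39, Carlos 12, Noah 13, Zara 24. Winner: Lena.
The two methods disagree.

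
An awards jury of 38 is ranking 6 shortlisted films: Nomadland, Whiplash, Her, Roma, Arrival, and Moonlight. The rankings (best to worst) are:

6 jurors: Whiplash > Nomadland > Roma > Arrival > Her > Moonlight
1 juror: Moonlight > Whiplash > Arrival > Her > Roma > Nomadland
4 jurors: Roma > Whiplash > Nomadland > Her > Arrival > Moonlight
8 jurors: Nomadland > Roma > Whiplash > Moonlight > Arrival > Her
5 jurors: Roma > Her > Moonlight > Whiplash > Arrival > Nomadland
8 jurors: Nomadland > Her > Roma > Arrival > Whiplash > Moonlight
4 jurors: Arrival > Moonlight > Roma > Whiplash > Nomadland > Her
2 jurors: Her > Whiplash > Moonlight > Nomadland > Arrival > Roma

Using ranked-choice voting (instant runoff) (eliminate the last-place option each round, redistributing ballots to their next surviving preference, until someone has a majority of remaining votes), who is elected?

Nomadland

Round 1: Nomadland 16, Whiplash 6, Her 2, Roma 9, Arrival 4, Moonlight 1. Eliminate Moonlight.
Round 2: Nomadland 16, Whiplash 7, Her 2, Roma 9, Arrival 4. Eliminate Her.
Round 3: Nomadland 16, Whiplash 9, Roma 9, Arrival 4. Eliminate Arrival.
Round 4: Nomadland 16, Whiplash 9, Roma 13. Eliminate Whiplash.
Round 5: Nomadland 24, Roma 14. Nomadland has a majority.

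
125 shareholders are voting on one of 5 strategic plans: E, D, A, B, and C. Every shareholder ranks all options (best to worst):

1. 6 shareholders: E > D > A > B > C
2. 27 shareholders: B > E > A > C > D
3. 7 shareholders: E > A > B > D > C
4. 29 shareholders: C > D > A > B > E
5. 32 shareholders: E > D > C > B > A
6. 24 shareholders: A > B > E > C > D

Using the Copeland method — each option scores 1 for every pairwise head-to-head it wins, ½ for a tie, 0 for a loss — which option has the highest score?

E

E: beats D, A, and C; loses to B → score 3.
D: beats A and B; loses to E and C → score 2.
A: beats B and C; loses to E and D → score 2.
B: beats E and C; loses to D and A → score 2.
C: beats D; loses to E, A, and B → score 1.
E has the best pairwise record.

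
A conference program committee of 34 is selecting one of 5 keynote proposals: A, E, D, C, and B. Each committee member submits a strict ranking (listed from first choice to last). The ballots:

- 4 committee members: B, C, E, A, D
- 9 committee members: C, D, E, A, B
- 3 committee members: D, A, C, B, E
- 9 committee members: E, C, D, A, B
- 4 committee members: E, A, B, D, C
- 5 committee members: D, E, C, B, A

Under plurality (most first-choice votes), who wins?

First-place votes: A 0, E 13, D 8, C 9, B 4.
E has the most first-place votes.

E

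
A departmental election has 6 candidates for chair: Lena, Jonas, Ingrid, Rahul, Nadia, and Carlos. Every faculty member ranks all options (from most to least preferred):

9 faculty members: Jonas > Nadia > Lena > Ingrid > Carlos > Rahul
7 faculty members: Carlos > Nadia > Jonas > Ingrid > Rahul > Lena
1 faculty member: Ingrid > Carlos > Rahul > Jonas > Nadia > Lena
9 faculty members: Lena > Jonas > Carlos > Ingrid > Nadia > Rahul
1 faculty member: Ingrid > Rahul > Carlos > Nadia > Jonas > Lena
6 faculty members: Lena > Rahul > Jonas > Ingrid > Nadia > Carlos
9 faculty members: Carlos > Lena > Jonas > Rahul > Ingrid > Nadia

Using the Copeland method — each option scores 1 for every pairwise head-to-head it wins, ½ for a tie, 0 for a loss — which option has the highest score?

Lena

Lena: beats Jonas, Ingrid, Rahul, Nadia, and Carlos → score 5.
Jonas: beats Ingrid, Rahul, Nadia, and Carlos; loses to Lena → score 4.
Ingrid: beats Rahul and Nadia; loses to Lena, Jonas, and Carlos → score 2.
Rahul: loses to Lena, Jonas, Ingrid, Nadia, and Carlos → score 0.
Nadia: beats Rahul; loses to Lena, Jonas, Ingrid, and Carlos → score 1.
Carlos: beats Ingrid, Rahul, and Nadia; loses to Lena and Jonas → score 3.
Lena has the best pairwise record.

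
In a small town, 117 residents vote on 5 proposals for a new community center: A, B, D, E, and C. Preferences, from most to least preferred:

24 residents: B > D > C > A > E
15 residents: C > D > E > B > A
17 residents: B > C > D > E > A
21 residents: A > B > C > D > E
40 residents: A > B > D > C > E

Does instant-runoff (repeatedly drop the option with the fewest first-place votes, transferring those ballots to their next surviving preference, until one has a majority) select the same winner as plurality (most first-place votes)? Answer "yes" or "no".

Instant-runoff — R1 A 61, B 41, D 0, E 0, C 15 (A winner). Winner: A.
Plurality — first-place votes: A 61, B 41, D 0, E 0, C 15. Winner: A.
The two methods agree.

yes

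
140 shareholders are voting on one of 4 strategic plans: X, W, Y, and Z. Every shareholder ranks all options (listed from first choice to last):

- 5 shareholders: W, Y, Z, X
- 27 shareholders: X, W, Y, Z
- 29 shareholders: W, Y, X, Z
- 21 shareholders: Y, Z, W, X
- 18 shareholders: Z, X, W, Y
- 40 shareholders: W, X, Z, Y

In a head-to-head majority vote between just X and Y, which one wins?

Voters preferring X to Y: 85; preferring Y to X: 55.
X wins the head-to-head.

X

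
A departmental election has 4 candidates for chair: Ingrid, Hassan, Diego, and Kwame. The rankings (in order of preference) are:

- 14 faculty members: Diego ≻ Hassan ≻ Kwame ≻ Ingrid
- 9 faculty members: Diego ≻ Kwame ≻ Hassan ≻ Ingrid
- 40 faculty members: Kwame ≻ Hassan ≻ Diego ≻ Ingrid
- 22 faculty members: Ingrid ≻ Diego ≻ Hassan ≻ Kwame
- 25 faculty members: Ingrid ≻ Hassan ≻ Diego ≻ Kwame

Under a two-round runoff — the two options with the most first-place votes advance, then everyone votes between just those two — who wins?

Round 1 first-place votes: Ingrid 47, Hassan 0, Diego 23, Kwame 40.
Ingrid and Kwame advance.
Runoff: Ingrid is preferred to Kwame by 47 voters; Kwame by 63.
Kwame wins the runoff.

Kwame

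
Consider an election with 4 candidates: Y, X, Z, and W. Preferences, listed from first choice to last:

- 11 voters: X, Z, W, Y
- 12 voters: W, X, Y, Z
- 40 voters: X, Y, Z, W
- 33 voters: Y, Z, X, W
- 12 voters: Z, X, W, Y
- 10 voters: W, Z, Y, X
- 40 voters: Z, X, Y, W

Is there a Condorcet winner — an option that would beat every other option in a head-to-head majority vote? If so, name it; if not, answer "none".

Checking pairwise contests:
X beats Y 115–43.
Z beats X 95–63.
Y beats Z 85–73.
Y beats W 113–45.
Every option loses at least one head-to-head, so there is no Condorcet winner.

none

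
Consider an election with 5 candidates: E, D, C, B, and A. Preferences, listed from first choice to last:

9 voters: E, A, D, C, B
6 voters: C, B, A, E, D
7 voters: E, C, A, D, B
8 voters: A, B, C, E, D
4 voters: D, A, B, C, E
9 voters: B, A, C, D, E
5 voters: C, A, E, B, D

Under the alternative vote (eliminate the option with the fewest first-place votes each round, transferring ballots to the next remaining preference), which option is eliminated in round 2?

B

Round 1: E 16, D 4, C 11, B 9, A 8. Eliminate D.
Round 2: E 16, C 11, B 9, A 12. Eliminate B.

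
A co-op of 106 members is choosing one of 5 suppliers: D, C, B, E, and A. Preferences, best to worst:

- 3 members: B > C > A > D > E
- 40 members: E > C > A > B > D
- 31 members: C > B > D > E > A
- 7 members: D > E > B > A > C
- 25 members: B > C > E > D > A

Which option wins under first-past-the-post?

First-place votes: D 7, C 31, B 28, E 40, A 0.
E has the most first-place votes.

E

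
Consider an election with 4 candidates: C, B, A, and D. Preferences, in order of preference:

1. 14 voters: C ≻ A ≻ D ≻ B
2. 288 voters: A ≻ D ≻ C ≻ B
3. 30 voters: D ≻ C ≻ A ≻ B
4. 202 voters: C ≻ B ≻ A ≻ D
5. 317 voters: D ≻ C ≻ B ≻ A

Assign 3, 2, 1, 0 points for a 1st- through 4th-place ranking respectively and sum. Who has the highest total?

D

C: 14·3 + 288·1 + 30·2 + 202·3 + 317·2 = 1630
B: 14·0 + 288·0 + 30·0 + 202·2 + 317·1 = 721
A: 14·2 + 288·3 + 30·1 + 202·1 + 317·0 = 1124
D: 14·1 + 288·2 + 30·3 + 202·0 + 317·3 = 1631
D has the highest Borda score (1631).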